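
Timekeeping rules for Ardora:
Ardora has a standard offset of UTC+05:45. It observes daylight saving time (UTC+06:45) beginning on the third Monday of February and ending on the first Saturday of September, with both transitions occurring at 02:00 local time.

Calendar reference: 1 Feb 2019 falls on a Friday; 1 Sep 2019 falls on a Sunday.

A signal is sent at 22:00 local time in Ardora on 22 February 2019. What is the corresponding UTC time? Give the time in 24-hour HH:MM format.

15:15

1 February 2019 is a Friday, so the first Monday is February 4 and the third is February 18.
1 September 2019 is a Sunday, so the first Saturday is September 7.
22 February 2019 lies within the daylight-saving period (18 February – 7 September), so Ardora is on daylight time, UTC+06:45.
22:00 local − 6h45m = 15:15 UTC.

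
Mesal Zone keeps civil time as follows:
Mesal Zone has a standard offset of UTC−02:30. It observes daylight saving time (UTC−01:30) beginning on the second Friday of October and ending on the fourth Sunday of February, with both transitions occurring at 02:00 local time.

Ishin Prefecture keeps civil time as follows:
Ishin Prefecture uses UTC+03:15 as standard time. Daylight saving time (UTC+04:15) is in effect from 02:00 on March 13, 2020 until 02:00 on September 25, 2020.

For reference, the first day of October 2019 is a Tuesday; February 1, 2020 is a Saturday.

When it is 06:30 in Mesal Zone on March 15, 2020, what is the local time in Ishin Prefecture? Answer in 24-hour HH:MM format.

1 October 2019 is a Tuesday, so the first Friday is October 4 and the second is October 11.
1 February 2020 is a Saturday, so the first Sunday is February 2 and the fourth is February 23.
March 15, 2020 is outside the daylight-saving period (11 October 2019 – 23 February 2020), so Mesal Zone is on standard time, UTC−02:30.
06:30 Mesal Zone + 2h30m = 09:00 UTC.
At the standard offset (UTC+03:15), 09:00 UTC + 3h15m = 12:15 Ishin Prefecture standard time.
Daylight saving runs 13 March – 25 September; the standard-time date in Ishin Prefecture, March 15, 2020, is inside that window, so Ishin Prefecture is at UTC+04:15.
09:00 UTC + 4h15m = 13:15 Ishin Prefecture.

13:15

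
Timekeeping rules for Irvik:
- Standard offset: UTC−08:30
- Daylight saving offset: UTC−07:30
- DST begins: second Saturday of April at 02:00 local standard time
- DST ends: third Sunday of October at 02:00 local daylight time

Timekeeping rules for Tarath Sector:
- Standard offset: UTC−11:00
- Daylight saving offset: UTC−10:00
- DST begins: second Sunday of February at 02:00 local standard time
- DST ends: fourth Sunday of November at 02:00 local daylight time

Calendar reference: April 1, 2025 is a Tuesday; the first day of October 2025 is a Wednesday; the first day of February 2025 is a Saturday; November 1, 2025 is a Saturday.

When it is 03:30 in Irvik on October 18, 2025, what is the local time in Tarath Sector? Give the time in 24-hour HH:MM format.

1 April 2025 is a Tuesday, so the first Saturday is April 5 and the second is April 12.
1 October 2025 is a Wednesday, so the first Sunday is October 5 and the third is October 19.
October 18, 2025 falls between 12 April and 19 October, so daylight saving is in effect and Irvik is at UTC−07:30.
03:30 Irvik + 7h30m = 11:00 UTC.
1 February 2025 is a Saturday, so the first Sunday is February 2 and the second is February 9.
1 November 2025 is a Saturday, so the first Sunday is November 2 and the fourth is November 23.
At the standard offset (UTC−11:00), 11:00 UTC − 11h = 00:00 Tarath Sector standard time.
The standard-time date in Tarath Sector, October 18, 2025, lies within the daylight-saving period (9 February – 23 November), so Tarath Sector is on daylight time, UTC−10:00.
11:00 UTC − 10h = 01:00 Tarath Sector.

01:00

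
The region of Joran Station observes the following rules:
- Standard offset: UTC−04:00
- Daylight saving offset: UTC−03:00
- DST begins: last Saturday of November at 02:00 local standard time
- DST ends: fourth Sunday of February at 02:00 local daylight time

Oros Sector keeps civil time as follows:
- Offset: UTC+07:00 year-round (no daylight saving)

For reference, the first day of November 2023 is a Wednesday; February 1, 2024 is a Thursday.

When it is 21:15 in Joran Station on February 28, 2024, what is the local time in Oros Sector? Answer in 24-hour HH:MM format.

08:15

1 November 2023 is a Wednesday, so Saturdays fall on 4, 11, 18, 25; the last is November 25.
1 February 2024 is a Thursday, so the first Sunday is February 4 and the fourth is February 25.
February 28, 2024 does not fall between 25 November 2023 and 25 February 2024, so daylight saving is not in effect and Joran Station is at UTC−04:00.
21:15 Joran Station + 4h = 01:15 UTC (rolling into the next day, 29 February 2024).
Oros Sector stays on UTC+07:00 all year.
01:15 UTC + 7h = 08:15 Oros Sector.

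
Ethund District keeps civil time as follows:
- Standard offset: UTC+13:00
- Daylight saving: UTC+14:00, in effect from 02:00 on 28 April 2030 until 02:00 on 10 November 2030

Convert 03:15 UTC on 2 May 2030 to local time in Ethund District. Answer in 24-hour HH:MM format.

17:15

At the standard offset (UTC+13:00), 03:15 UTC + 13h = 16:15 Ethund District standard time.
The standard-time date in Ethund District, 2 May 2030, lies within the daylight-saving period (28 April – 10 November), so Ethund District is on daylight time, UTC+14:00.
03:15 UTC + 14h = 17:15 local.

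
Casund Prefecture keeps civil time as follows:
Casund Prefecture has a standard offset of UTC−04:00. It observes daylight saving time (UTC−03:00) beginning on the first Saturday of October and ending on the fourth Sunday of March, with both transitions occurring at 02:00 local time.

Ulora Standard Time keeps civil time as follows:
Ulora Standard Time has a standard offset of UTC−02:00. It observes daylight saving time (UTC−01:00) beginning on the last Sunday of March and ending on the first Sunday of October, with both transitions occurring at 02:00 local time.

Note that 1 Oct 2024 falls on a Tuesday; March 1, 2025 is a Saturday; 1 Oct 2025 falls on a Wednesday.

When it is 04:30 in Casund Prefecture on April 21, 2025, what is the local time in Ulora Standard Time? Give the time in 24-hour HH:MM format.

1 October 2024 is a Tuesday, so the first Saturday is October 5.
1 March 2025 is a Saturday, so the first Sunday is March 2 and the fourth is March 23.
April 21, 2025 is outside the daylight-saving period (5 October 2024 – 23 March 2025), so Casund Prefecture is on standard time, UTC−04:00.
04:30 Casund Prefecture + 4h = 08:30 UTC.
1 March 2025 is a Saturday, so Sundays fall on 2, 9, 16, 23, 30; the last is March 30.
1 October 2025 is a Wednesday, so the first Sunday is October 5.
At the standard offset (UTC−02:00), 08:30 UTC − 2h = 06:30 Ulora Standard Time standard time.
Daylight saving runs 30 March – 5 October; the standard-time date in Ulora Standard Time, April 21, 2025, is inside that window, so Ulora Standard Time is at UTC−01:00.
08:30 UTC − 1h = 07:30 Ulora Standard Time.

07:30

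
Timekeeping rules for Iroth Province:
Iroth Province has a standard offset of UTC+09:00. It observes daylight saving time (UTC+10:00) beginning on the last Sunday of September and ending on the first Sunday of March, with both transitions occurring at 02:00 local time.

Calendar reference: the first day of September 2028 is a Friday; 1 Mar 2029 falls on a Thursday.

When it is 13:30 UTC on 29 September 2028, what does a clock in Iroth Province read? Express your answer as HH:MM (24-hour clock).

1 September 2028 is a Friday, so Sundays fall on 3, 10, 17, 24; the last is September 24.
1 March 2029 is a Thursday, so the first Sunday is March 4.
At the standard offset (UTC+09:00), 13:30 UTC + 9h = 22:30 Iroth Province standard time.
Daylight saving runs 24 September 2028 – 4 March 2029; the standard-time date in Iroth Province, 29 September 2028, is inside that window, so Iroth Province is at UTC+10:00.
13:30 UTC + 10h = 23:30 local.

23:30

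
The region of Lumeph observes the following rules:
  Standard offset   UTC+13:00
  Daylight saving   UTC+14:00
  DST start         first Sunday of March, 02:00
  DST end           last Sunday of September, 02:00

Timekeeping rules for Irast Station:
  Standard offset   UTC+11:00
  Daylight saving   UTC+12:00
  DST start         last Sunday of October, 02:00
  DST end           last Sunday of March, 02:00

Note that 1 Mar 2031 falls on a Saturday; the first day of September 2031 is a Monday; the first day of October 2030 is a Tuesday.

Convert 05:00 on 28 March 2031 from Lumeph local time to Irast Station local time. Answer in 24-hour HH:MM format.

1 March 2031 is a Saturday, so the first Sunday is March 2.
1 September 2031 is a Monday, so Sundays fall on 7, 14, 21, 28; the last is September 28.
Daylight saving runs 2 March – 28 September; 28 March 2031 is inside that window, so Lumeph is at UTC+14:00.
05:00 Lumeph − 14h = 15:00 UTC (rolling into the previous day, 27 March 2031).
1 October 2030 is a Tuesday, so Sundays fall on 6, 13, 20, 27; the last is October 27.
1 March 2031 is a Saturday, so Sundays fall on 2, 9, 16, 23, 30; the last is March 30.
At the standard offset (UTC+11:00), 15:00 UTC + 11h = 02:00 Irast Station standard time (rolling into the next day, 28 March 2031).
Daylight saving runs 27 October 2030 – 30 March 2031; the standard-time date in Irast Station, 28 March 2031, is inside that window, so Irast Station is at UTC+12:00.
15:00 UTC + 12h = 03:00 Irast Station (rolling into the next day, 28 March 2031).

03:00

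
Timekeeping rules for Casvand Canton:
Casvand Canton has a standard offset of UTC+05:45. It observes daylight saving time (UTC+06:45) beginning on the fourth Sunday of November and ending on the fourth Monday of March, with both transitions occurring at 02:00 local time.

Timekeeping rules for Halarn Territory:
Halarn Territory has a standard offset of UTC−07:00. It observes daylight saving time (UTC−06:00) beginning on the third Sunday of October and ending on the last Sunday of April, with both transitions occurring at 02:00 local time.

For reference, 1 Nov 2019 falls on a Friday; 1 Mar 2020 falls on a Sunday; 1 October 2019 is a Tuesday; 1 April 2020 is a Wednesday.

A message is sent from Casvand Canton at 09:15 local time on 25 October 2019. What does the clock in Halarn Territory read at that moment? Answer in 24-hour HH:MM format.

21:30

1 November 2019 is a Friday, so the first Sunday is November 3 and the fourth is November 24.
1 March 2020 is a Sunday, so the first Monday is March 2 and the fourth is March 23.
25 October 2019 is outside the daylight-saving period (24 November 2019 – 23 March 2020), so Casvand Canton is on standard time, UTC+05:45.
09:15 Casvand Canton − 5h45m = 03:30 UTC.
1 October 2019 is a Tuesday, so the first Sunday is October 6 and the third is October 20.
1 April 2020 is a Wednesday, so Sundays fall on 5, 12, 19, 26; the last is April 26.
At the standard offset (UTC−07:00), 03:30 UTC − 7h = 20:30 Halarn Territory standard time (rolling into the previous day, 24 October 2019).
The standard-time date in Halarn Territory, 24 October 2019, falls between 20 October 2019 and 26 April 2020, so daylight saving is in effect and Halarn Territory is at UTC−06:00.
03:30 UTC − 6h = 21:30 Halarn Territory (rolling into the previous day, 24 October 2019).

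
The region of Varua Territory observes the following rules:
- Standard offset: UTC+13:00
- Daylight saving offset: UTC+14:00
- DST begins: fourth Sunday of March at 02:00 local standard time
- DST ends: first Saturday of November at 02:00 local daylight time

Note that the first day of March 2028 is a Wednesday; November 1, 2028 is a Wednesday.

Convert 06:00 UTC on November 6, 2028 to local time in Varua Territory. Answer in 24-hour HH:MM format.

19:00

1 March 2028 is a Wednesday, so the first Sunday is March 5 and the fourth is March 26.
1 November 2028 is a Wednesday, so the first Saturday is November 4.
At the standard offset (UTC+13:00), 06:00 UTC + 13h = 19:00 Varua Territory standard time.
The standard-time date in Varua Territory, November 6, 2028, does not fall between 26 March and 4 November, so daylight saving is not in effect and Varua Territory is at UTC+13:00.
06:00 UTC + 13h = 19:00 local.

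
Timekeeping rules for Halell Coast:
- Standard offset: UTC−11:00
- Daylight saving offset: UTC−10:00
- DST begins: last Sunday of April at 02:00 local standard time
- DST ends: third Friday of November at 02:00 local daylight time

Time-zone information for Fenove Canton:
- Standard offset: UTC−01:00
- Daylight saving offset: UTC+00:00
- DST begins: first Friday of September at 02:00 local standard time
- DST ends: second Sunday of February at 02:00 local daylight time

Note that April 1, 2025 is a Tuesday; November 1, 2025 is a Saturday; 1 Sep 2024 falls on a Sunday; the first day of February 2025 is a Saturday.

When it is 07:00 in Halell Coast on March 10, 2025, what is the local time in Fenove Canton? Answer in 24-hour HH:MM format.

1 April 2025 is a Tuesday, so Sundays fall on 6, 13, 20, 27; the last is April 27.
1 November 2025 is a Saturday, so the first Friday is November 7 and the third is November 21.
Daylight saving runs 27 April – 21 November; March 10, 2025 is outside that window, so Halell Coast is on standard time at UTC−11:00.
07:00 Halell Coast + 11h = 18:00 UTC.
1 September 2024 is a Sunday, so the first Friday is September 6.
1 February 2025 is a Saturday, so the first Sunday is February 2 and the second is February 9.
At the standard offset (UTC−01:00), 18:00 UTC − 1h = 17:00 Fenove Canton standard time.
The standard-time date in Fenove Canton, March 10, 2025, is outside the daylight-saving period (6 September 2024 – 9 February 2025), so Fenove Canton is on standard time, UTC−01:00.
18:00 UTC − 1h = 17:00 Fenove Canton.

17:00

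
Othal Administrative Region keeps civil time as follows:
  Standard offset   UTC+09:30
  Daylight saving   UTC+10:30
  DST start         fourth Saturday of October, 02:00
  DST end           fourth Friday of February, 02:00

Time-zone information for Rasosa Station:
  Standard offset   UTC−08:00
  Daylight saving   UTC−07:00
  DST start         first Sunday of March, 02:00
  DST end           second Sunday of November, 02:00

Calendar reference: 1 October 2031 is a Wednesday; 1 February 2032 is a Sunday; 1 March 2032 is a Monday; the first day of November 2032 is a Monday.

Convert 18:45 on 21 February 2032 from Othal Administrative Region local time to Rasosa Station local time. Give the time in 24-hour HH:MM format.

1 October 2031 is a Wednesday, so the first Saturday is October 4 and the fourth is October 25.
1 February 2032 is a Sunday, so the first Friday is February 6 and the fourth is February 27.
Daylight saving runs 25 October 2031 – 27 February 2032; 21 February 2032 is inside that window, so Othal Administrative Region is at UTC+10:30.
18:45 Othal Administrative Region − 10h30m = 08:15 UTC.
1 March 2032 is a Monday, so the first Sunday is March 7.
1 November 2032 is a Monday, so the first Sunday is November 7 and the second is November 14.
At the standard offset (UTC−08:00), 08:15 UTC − 8h = 00:15 Rasosa Station standard time.
Daylight saving runs 7 March – 14 November; the standard-time date in Rasosa Station, 21 February 2032, is outside that window, so Rasosa Station is on standard time at UTC−08:00.
08:15 UTC − 8h = 00:15 Rasosa Station.

00:15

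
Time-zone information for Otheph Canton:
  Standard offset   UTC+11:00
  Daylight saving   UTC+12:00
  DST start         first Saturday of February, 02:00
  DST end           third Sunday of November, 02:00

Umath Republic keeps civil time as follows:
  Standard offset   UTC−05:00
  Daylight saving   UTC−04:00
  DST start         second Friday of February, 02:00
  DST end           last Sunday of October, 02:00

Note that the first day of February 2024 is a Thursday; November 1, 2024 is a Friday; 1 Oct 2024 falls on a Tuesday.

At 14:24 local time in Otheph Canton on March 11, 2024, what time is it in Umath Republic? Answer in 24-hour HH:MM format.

22:24

1 February 2024 is a Thursday, so the first Saturday is February 3.
1 November 2024 is a Friday, so the first Sunday is November 3 and the third is November 17.
March 11, 2024 falls between 3 February and 17 November, so daylight saving is in effect and Otheph Canton is at UTC+12:00.
14:24 Otheph Canton − 12h = 02:24 UTC.
1 February 2024 is a Thursday, so the first Friday is February 2 and the second is February 9.
1 October 2024 is a Tuesday, so Sundays fall on 6, 13, 20, 27; the last is October 27.
At the standard offset (UTC−05:00), 02:24 UTC − 5h = 21:24 Umath Republic standard time (rolling into the previous day, 10 March 2024).
The standard-time date in Umath Republic, March 10, 2024, falls between 9 February and 27 October, so daylight saving is in effect and Umath Republic is at UTC−04:00.
02:24 UTC − 4h = 22:24 Umath Republic (rolling into the previous day, 10 March 2024).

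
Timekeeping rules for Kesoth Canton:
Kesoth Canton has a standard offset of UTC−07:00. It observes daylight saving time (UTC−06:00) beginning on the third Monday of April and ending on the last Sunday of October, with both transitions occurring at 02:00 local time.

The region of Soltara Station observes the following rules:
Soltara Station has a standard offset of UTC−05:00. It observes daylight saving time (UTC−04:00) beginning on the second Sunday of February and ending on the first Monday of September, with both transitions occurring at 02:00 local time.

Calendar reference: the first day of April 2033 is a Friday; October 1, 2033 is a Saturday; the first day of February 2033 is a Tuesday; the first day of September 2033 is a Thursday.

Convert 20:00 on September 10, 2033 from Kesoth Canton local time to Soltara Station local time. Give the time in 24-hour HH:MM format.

1 April 2033 is a Friday, so the first Monday is April 4 and the third is April 18.
1 October 2033 is a Saturday, so Sundays fall on 2, 9, 16, 23, 30; the last is October 30.
September 10, 2033 lies within the daylight-saving period (18 April – 30 October), so Kesoth Canton is on daylight time, UTC−06:00.
20:00 Kesoth Canton + 6h = 02:00 UTC (rolling into the next day, 11 September 2033).
1 February 2033 is a Tuesday, so the first Sunday is February 6 and the second is February 13.
1 September 2033 is a Thursday, so the first Monday is September 5.
At the standard offset (UTC−05:00), 02:00 UTC − 5h = 21:00 Soltara Station standard time (rolling into the previous day, 10 September 2033).
Daylight saving runs 13 February – 5 September; the standard-time date in Soltara Station, September 10, 2033, is outside that window, so Soltara Station is on standard time at UTC−05:00.
02:00 UTC − 5h = 21:00 Soltara Station (rolling into the previous day, 10 September 2033).

21:00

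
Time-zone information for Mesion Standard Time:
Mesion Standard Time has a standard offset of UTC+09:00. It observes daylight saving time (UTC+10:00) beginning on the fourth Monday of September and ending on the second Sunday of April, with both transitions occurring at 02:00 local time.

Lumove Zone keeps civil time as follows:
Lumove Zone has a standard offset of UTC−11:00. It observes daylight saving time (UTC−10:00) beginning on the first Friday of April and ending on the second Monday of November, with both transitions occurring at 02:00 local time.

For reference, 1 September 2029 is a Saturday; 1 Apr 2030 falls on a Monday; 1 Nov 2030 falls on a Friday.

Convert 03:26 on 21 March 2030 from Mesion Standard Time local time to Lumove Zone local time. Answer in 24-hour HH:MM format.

06:26

1 September 2029 is a Saturday, so the first Monday is September 3 and the fourth is September 24.
1 April 2030 is a Monday, so the first Sunday is April 7 and the second is April 14.
21 March 2030 lies within the daylight-saving period (24 September 2029 – 14 April 2030), so Mesion Standard Time is on daylight time, UTC+10:00.
03:26 Mesion Standard Time − 10h = 17:26 UTC (rolling into the previous day, 20 March 2030).
1 April 2030 is a Monday, so the first Friday is April 5.
1 November 2030 is a Friday, so the first Monday is November 4 and the second is November 11.
At the standard offset (UTC−11:00), 17:26 UTC − 11h = 06:26 Lumove Zone standard time.
Daylight saving runs 5 April – 11 November; the standard-time date in Lumove Zone, 20 March 2030, is outside that window, so Lumove Zone is on standard time at UTC−11:00.
17:26 UTC − 11h = 06:26 Lumove Zone.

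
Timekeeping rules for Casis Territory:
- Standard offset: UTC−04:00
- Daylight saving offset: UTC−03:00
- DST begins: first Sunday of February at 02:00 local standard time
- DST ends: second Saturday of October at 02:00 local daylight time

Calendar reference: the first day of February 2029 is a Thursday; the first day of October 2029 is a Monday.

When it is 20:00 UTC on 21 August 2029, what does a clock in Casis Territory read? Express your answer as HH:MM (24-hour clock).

17:00

1 February 2029 is a Thursday, so the first Sunday is February 4.
1 October 2029 is a Monday, so the first Saturday is October 6 and the second is October 13.
At the standard offset (UTC−04:00), 20:00 UTC − 4h = 16:00 Casis Territory standard time.
The standard-time date in Casis Territory, 21 August 2029, falls between 4 February and 13 October, so daylight saving is in effect and Casis Territory is at UTC−03:00.
20:00 UTC − 3h = 17:00 local.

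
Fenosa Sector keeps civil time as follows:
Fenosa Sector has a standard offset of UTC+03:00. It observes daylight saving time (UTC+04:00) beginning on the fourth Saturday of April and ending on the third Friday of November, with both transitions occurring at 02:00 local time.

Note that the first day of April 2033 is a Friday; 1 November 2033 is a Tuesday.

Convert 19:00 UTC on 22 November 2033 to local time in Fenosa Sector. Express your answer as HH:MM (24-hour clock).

1 April 2033 is a Friday, so the first Saturday is April 2 and the fourth is April 23.
1 November 2033 is a Tuesday, so the first Friday is November 4 and the third is November 18.
At the standard offset (UTC+03:00), 19:00 UTC + 3h = 22:00 Fenosa Sector standard time.
Daylight saving runs 23 April – 18 November; the standard-time date in Fenosa Sector, 22 November 2033, is outside that window, so Fenosa Sector is on standard time at UTC+03:00.
19:00 UTC + 3h = 22:00 local.

22:00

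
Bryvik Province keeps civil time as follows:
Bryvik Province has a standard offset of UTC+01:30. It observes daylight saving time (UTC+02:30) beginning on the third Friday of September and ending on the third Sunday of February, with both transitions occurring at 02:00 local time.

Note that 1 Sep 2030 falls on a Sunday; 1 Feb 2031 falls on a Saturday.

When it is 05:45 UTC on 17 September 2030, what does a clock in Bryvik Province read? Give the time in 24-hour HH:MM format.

1 September 2030 is a Sunday, so the first Friday is September 6 and the third is September 20.
1 February 2031 is a Saturday, so the first Sunday is February 2 and the third is February 16.
At the standard offset (UTC+01:30), 05:45 UTC + 1h30m = 07:15 Bryvik Province standard time.
The standard-time date in Bryvik Province, 17 September 2030, is outside the daylight-saving period (20 September 2030 – 16 February 2031), so Bryvik Province is on standard time, UTC+01:30.
05:45 UTC + 1h30m = 07:15 local.

07:15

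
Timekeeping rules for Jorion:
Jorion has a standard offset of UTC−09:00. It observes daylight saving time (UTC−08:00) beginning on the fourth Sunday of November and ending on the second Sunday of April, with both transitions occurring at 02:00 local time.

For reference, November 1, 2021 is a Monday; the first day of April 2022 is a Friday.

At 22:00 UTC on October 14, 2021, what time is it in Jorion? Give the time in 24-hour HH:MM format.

13:00

1 November 2021 is a Monday, so the first Sunday is November 7 and the fourth is November 28.
1 April 2022 is a Friday, so the first Sunday is April 3 and the second is April 10.
At the standard offset (UTC−09:00), 22:00 UTC − 9h = 13:00 Jorion standard time.
The standard-time date in Jorion, October 14, 2021, is outside the daylight-saving period (28 November 2021 – 10 April 2022), so Jorion is on standard time, UTC−09:00.
22:00 UTC − 9h = 13:00 local.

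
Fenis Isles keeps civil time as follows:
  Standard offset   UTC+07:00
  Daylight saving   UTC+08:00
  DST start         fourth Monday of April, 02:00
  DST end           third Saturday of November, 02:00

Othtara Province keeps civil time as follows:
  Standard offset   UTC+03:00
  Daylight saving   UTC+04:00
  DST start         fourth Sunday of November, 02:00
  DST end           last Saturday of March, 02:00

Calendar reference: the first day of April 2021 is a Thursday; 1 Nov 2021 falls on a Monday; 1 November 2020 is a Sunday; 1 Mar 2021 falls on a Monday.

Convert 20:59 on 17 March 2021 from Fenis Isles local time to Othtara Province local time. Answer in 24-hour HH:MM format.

1 April 2021 is a Thursday, so the first Monday is April 5 and the fourth is April 26.
1 November 2021 is a Monday, so the first Saturday is November 6 and the third is November 20.
17 March 2021 does not fall between 26 April and 20 November, so daylight saving is not in effect and Fenis Isles is at UTC+07:00.
20:59 Fenis Isles − 7h = 13:59 UTC.
1 November 2020 is a Sunday, so the first Sunday is November 1 and the fourth is November 22.
1 March 2021 is a Monday, so Saturdays fall on 6, 13, 20, 27; the last is March 27.
At the standard offset (UTC+03:00), 13:59 UTC + 3h = 16:59 Othtara Province standard time.
The standard-time date in Othtara Province, 17 March 2021, lies within the daylight-saving period (22 November 2020 – 27 March 2021), so Othtara Province is on daylight time, UTC+04:00.
13:59 UTC + 4h = 17:59 Othtara Province.

17:59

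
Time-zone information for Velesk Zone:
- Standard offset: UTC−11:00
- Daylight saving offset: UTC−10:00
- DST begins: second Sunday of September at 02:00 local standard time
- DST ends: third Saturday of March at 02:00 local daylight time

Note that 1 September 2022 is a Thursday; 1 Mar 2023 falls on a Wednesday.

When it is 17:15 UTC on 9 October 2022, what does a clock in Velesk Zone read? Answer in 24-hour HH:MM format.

1 September 2022 is a Thursday, so the first Sunday is September 4 and the second is September 11.
1 March 2023 is a Wednesday, so the first Saturday is March 4 and the third is March 18.
At the standard offset (UTC−11:00), 17:15 UTC − 11h = 06:15 Velesk Zone standard time.
Daylight saving runs 11 September 2022 – 18 March 2023; the standard-time date in Velesk Zone, 9 October 2022, is inside that window, so Velesk Zone is at UTC−10:00.
17:15 UTC − 10h = 07:15 local.

07:15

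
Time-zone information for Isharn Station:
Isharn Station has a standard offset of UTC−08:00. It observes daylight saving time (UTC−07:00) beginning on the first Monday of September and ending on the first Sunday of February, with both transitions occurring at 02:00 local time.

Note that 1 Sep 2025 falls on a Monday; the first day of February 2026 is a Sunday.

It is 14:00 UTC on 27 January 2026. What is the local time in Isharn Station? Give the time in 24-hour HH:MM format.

07:00

1 September 2025 is a Monday, so the first Monday is September 1.
1 February 2026 is a Sunday, so the first Sunday is February 1.
At the standard offset (UTC−08:00), 14:00 UTC − 8h = 06:00 Isharn Station standard time.
Daylight saving runs 1 September 2025 – 1 February 2026; the standard-time date in Isharn Station, 27 January 2026, is inside that window, so Isharn Station is at UTC−07:00.
14:00 UTC − 7h = 07:00 local.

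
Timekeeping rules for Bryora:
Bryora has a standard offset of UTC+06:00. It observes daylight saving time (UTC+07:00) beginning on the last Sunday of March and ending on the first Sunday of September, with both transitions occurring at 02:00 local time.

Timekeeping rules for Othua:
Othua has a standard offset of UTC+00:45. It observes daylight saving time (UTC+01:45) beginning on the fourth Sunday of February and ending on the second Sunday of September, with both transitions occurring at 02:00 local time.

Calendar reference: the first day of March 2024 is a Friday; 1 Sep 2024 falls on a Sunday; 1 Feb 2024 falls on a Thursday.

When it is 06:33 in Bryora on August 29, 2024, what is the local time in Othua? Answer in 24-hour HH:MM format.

01:18

1 March 2024 is a Friday, so Sundays fall on 3, 10, 17, 24, 31; the last is March 31.
1 September 2024 is a Sunday, so the first Sunday is September 1.
Daylight saving runs 31 March – 1 September; August 29, 2024 is inside that window, so Bryora is at UTC+07:00.
06:33 Bryora − 7h = 23:33 UTC (rolling into the previous day, 28 August 2024).
1 February 2024 is a Thursday, so the first Sunday is February 4 and the fourth is February 25.
1 September 2024 is a Sunday, so the first Sunday is September 1 and the second is September 8.
At the standard offset (UTC+00:45), 23:33 UTC + 0h45m = 00:18 Othua standard time (rolling into the next day, 29 August 2024).
The standard-time date in Othua, August 29, 2024, falls between 25 February and 8 September, so daylight saving is in effect and Othua is at UTC+01:45.
23:33 UTC + 1h45m = 01:18 Othua (rolling into the next day, 29 August 2024).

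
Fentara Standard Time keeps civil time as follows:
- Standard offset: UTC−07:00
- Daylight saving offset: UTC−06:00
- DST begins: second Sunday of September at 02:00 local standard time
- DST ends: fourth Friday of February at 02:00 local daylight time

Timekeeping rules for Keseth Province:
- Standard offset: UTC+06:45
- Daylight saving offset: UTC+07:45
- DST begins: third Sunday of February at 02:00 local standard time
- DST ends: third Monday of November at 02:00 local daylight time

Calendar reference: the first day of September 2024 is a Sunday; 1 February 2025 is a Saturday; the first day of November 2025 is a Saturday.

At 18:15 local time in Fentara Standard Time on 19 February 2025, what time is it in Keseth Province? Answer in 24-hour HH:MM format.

1 September 2024 is a Sunday, so the first Sunday is September 1 and the second is September 8.
1 February 2025 is a Saturday, so the first Friday is February 7 and the fourth is February 28.
19 February 2025 lies within the daylight-saving period (8 September 2024 – 28 February 2025), so Fentara Standard Time is on daylight time, UTC−06:00.
18:15 Fentara Standard Time + 6h = 00:15 UTC (rolling into the next day, 20 February 2025).
1 February 2025 is a Saturday, so the first Sunday is February 2 and the third is February 16.
1 November 2025 is a Saturday, so the first Monday is November 3 and the third is November 17.
At the standard offset (UTC+06:45), 00:15 UTC + 6h45m = 07:00 Keseth Province standard time.
Daylight saving runs 16 February – 17 November; the standard-time date in Keseth Province, 20 February 2025, is inside that window, so Keseth Province is at UTC+07:45.
00:15 UTC + 7h45m = 08:00 Keseth Province.

08:00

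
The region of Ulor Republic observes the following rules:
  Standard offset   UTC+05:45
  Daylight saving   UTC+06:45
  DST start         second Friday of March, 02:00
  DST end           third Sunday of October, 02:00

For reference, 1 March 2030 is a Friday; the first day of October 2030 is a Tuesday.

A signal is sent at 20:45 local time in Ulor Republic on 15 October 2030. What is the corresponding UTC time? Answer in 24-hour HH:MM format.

1 March 2030 is a Friday, so the first Friday is March 1 and the second is March 8.
1 October 2030 is a Tuesday, so the first Sunday is October 6 and the third is October 20.
15 October 2030 falls between 8 March and 20 October, so daylight saving is in effect and Ulor Republic is at UTC+06:45.
20:45 local − 6h45m = 14:00 UTC.

14:00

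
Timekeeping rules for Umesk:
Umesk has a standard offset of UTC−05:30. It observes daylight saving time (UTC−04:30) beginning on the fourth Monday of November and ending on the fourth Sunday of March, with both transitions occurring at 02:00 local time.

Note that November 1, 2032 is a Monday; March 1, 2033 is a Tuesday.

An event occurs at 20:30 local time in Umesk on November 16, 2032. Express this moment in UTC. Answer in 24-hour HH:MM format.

02:00

1 November 2032 is a Monday, so the first Monday is November 1 and the fourth is November 22.
1 March 2033 is a Tuesday, so the first Sunday is March 6 and the fourth is March 27.
November 16, 2032 does not fall between 22 November 2032 and 27 March 2033, so daylight saving is not in effect and Umesk is at UTC−05:30.
20:30 local + 5h30m = 02:00 UTC (rolling into the next day, 17 November 2032).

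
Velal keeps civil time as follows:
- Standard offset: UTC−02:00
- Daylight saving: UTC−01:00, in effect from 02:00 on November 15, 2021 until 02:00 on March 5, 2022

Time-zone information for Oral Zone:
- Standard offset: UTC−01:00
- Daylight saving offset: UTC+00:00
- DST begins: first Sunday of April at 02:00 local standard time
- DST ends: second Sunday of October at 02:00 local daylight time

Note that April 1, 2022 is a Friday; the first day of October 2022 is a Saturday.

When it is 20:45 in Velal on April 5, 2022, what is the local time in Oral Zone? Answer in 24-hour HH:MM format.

April 5, 2022 does not fall between 15 November 2021 and 5 March 2022, so daylight saving is not in effect and Velal is at UTC−02:00.
20:45 Velal + 2h = 22:45 UTC.
1 April 2022 is a Friday, so the first Sunday is April 3.
1 October 2022 is a Saturday, so the first Sunday is October 2 and the second is October 9.
At the standard offset (UTC−01:00), 22:45 UTC − 1h = 21:45 Oral Zone standard time.
The standard-time date in Oral Zone, April 5, 2022, lies within the daylight-saving period (3 April – 9 October), so Oral Zone is on daylight time, UTC+00:00.
22:45 UTC + 0h = 22:45 Oral Zone.

22:45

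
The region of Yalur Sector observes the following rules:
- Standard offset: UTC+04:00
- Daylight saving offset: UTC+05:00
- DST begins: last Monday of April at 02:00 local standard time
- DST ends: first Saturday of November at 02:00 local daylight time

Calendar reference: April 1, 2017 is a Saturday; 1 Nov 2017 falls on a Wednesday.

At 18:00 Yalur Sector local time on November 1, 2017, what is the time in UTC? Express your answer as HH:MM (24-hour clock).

1 April 2017 is a Saturday, so Mondays fall on 3, 10, 17, 24; the last is April 24.
1 November 2017 is a Wednesday, so the first Saturday is November 4.
November 1, 2017 lies within the daylight-saving period (24 April – 4 November), so Yalur Sector is on daylight time, UTC+05:00.
18:00 local − 5h = 13:00 UTC.

13:00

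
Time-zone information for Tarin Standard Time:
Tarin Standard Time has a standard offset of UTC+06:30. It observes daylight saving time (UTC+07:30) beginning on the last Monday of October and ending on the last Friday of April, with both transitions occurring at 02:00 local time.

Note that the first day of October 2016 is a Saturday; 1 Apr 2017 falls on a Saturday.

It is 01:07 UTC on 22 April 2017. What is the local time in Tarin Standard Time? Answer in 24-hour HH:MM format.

1 October 2016 is a Saturday, so Mondays fall on 3, 10, 17, 24, 31; the last is October 31.
1 April 2017 is a Saturday, so Fridays fall on 7, 14, 21, 28; the last is April 28.
At the standard offset (UTC+06:30), 01:07 UTC + 6h30m = 07:37 Tarin Standard Time standard time.
The standard-time date in Tarin Standard Time, 22 April 2017, lies within the daylight-saving period (31 October 2016 – 28 April 2017), so Tarin Standard Time is on daylight time, UTC+07:30.
01:07 UTC + 7h30m = 08:37 local.

08:37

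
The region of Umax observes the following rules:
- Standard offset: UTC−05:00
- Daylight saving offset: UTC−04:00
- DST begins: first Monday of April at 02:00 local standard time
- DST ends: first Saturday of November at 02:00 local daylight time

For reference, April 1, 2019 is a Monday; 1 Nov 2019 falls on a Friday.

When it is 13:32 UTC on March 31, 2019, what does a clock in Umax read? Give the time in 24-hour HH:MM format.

08:32

1 April 2019 is a Monday, so the first Monday is April 1.
1 November 2019 is a Friday, so the first Saturday is November 2.
At the standard offset (UTC−05:00), 13:32 UTC − 5h = 08:32 Umax standard time.
The standard-time date in Umax, March 31, 2019, does not fall between 1 April and 2 November, so daylight saving is not in effect and Umax is at UTC−05:00.
13:32 UTC − 5h = 08:32 local.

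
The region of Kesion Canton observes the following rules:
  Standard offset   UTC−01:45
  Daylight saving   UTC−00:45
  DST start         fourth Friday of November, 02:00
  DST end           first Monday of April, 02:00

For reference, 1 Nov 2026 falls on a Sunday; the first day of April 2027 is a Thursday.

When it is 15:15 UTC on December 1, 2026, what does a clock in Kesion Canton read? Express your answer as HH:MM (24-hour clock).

1 November 2026 is a Sunday, so the first Friday is November 6 and the fourth is November 27.
1 April 2027 is a Thursday, so the first Monday is April 5.
At the standard offset (UTC−01:45), 15:15 UTC − 1h45m = 13:30 Kesion Canton standard time.
The standard-time date in Kesion Canton, December 1, 2026, lies within the daylight-saving period (27 November 2026 – 5 April 2027), so Kesion Canton is on daylight time, UTC−00:45.
15:15 UTC − 0h45m = 14:30 local.

14:30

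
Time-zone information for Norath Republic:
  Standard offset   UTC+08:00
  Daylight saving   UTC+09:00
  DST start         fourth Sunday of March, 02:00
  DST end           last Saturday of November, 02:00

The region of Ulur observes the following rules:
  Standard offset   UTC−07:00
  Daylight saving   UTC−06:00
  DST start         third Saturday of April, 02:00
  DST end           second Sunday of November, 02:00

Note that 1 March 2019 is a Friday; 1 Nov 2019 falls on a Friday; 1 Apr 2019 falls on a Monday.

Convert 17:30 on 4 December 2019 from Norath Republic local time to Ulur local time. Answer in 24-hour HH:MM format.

02:30

1 March 2019 is a Friday, so the first Sunday is March 3 and the fourth is March 24.
1 November 2019 is a Friday, so Saturdays fall on 2, 9, 16, 23, 30; the last is November 30.
Daylight saving runs 24 March – 30 November; 4 December 2019 is outside that window, so Norath Republic is on standard time at UTC+08:00.
17:30 Norath Republic − 8h = 09:30 UTC.
1 April 2019 is a Monday, so the first Saturday is April 6 and the third is April 20.
1 November 2019 is a Friday, so the first Sunday is November 3 and the second is November 10.
At the standard offset (UTC−07:00), 09:30 UTC − 7h = 02:30 Ulur standard time.
The standard-time date in Ulur, 4 December 2019, is outside the daylight-saving period (20 April – 10 November), so Ulur is on standard time, UTC−07:00.
09:30 UTC − 7h = 02:30 Ulur.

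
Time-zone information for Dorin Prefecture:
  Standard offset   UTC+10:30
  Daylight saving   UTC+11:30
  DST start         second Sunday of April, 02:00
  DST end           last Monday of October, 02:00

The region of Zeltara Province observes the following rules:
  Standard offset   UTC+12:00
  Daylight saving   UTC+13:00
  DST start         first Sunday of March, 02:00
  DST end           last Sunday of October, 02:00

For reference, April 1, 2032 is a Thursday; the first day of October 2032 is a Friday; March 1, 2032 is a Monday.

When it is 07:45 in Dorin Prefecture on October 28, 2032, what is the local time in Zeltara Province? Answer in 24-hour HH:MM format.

1 April 2032 is a Thursday, so the first Sunday is April 4 and the second is April 11.
1 October 2032 is a Friday, so Mondays fall on 4, 11, 18, 25; the last is October 25.
Daylight saving runs 11 April – 25 October; October 28, 2032 is outside that window, so Dorin Prefecture is on standard time at UTC+10:30.
07:45 Dorin Prefecture − 10h30m = 21:15 UTC (rolling into the previous day, 27 October 2032).
1 March 2032 is a Monday, so the first Sunday is March 7.
1 October 2032 is a Friday, so Sundays fall on 3, 10, 17, 24, 31; the last is October 31.
At the standard offset (UTC+12:00), 21:15 UTC + 12h = 09:15 Zeltara Province standard time (rolling into the next day, 28 October 2032).
The standard-time date in Zeltara Province, October 28, 2032, lies within the daylight-saving period (7 March – 31 October), so Zeltara Province is on daylight time, UTC+13:00.
21:15 UTC + 13h = 10:15 Zeltara Province (rolling into the next day, 28 October 2032).

10:15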